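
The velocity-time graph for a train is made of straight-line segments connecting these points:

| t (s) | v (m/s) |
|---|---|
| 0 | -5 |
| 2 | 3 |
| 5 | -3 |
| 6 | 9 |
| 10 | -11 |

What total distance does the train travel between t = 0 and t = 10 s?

32.7 m

Total distance travelled is ∫|v| dt — sum the magnitudes of each area piece.
0–2 s: v = 0 at t = 1.25 s; triangle areas 3.125 + 1.125 = 4.25 m
2–5 s: v = 0 at t = 3.5 s; triangle areas 2.25 + 2.25 = 4.5 m
5–6 s: v = 0 at t = 5.25 s; triangle areas 0.375 + 3.375 = 3.75 m
6–10 s: v = 0 at t = 7.8 s; triangle areas 8.1 + 12.1 = 20.2 m
Total distance = 32.7 m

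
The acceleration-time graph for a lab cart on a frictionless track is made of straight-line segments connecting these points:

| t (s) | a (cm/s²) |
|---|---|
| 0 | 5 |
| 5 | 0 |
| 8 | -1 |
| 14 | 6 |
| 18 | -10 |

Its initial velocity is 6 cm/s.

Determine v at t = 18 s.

Δv equals the area under the a-t graph; then v = v₀ + Δv.
0–5 s: ½(5 + 0)(5) = 12.5 cm/s
5–8 s: ½(0 + -1)(3) = -1.5 cm/s
8–14 s: ½(-1 + 6)(6) = 15 cm/s
14–18 s: ½(6 + -10)(4) = -8 cm/s
Δv = 18 cm/s, so v(18) = 6 + (18) = 24 cm/s.

24 cm/s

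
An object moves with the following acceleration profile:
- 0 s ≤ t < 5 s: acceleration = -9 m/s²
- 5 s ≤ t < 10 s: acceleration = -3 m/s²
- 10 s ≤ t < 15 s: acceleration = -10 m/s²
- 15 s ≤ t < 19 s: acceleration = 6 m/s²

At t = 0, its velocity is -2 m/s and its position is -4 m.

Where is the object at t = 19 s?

-1234 m

On each constant-a segment, Δv = aΔt and Δx = v₀Δt + ½aΔt²; chain segment to segment.
0–5 s: v starts -2 m/s; Δx = -2·5 + ½·-9·5² = -122.5 m; v ends -47 m/s.
5–10 s: v starts -47 m/s; Δx = -47·5 + ½·-3·5² = -272.5 m; v ends -62 m/s.
10–15 s: v starts -62 m/s; Δx = -62·5 + ½·-10·5² = -435 m; v ends -112 m/s.
15–19 s: v starts -112 m/s; Δx = -112·4 + ½·6·4² = -400 m; v ends -88 m/s.
x(19) = -4 + Σ Δx = -1234 m.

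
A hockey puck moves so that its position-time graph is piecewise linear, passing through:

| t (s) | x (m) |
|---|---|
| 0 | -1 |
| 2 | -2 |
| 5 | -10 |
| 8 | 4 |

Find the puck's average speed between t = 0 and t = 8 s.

Average speed = (total path length)/(elapsed time); on a piecewise-linear x-t graph the path length is Σ|Δx|.
0–2 s: |Δx| = |-2 − -1| = 1 m
2–5 s: |Δx| = |-10 − -2| = 8 m
5–8 s: |Δx| = |4 − -10| = 14 m
Total path = 23 m; average speed = 23/8 = 2.875 m/s.

2.875 m/s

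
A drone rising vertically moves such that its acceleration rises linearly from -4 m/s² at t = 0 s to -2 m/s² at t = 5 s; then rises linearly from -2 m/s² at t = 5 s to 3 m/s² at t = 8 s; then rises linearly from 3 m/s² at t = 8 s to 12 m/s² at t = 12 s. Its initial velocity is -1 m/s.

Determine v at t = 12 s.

Δv equals the area under the a-t graph; then v = v₀ + Δv.
0–5 s: ½(-4 + -2)(5) = -15 m/s
5–8 s: ½(-2 + 3)(3) = 1.5 m/s
8–12 s: ½(3 + 12)(4) = 30 m/s
Δv = 16.5 m/s, so v(12) = -1 + (16.5) = 15.5 m/s.

15.5 m/s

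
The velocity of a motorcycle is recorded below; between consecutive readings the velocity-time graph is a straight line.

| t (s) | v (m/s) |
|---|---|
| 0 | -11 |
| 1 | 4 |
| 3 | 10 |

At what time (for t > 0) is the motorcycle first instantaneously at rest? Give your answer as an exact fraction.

v changes sign on 0–1 s (from -11 to 4); the graph is linear there, so v = 0 at t = 0 + (11)·(1 − 0)/(4 − -11) = 11/15 s.

t = 11/15 s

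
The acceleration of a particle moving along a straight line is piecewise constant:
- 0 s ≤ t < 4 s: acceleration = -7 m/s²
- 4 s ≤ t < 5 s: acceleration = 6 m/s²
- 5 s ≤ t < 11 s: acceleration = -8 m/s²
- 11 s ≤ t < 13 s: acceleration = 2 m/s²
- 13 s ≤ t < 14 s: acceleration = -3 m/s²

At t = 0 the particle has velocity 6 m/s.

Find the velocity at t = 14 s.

-63 m/s

Δv equals the area under the a-t graph; then v = v₀ + Δv.
0–4 s: -7 × 4 = -28 m/s
4–5 s: 6 × 1 = 6 m/s
5–11 s: -8 × 6 = -48 m/s
11–13 s: 2 × 2 = 4 m/s
13–14 s: -3 × 1 = -3 m/s
Δv = -69 m/s, so v(14) = 6 + (-69) = -63 m/s.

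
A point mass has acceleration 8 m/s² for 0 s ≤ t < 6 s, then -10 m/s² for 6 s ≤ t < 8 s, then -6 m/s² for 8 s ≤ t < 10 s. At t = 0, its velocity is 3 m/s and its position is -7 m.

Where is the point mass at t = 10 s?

287 m

On each constant-a segment, Δv = aΔt and Δx = v₀Δt + ½aΔt²; chain segment to segment.
0–6 s: v starts 3 m/s; Δx = 3·6 + ½·8·6² = 162 m; v ends 51 m/s.
6–8 s: v starts 51 m/s; Δx = 51·2 + ½·-10·2² = 82 m; v ends 31 m/s.
8–10 s: v starts 31 m/s; Δx = 31·2 + ½·-6·2² = 50 m; v ends 19 m/s.
x(10) = -7 + Σ Δx = 287 m.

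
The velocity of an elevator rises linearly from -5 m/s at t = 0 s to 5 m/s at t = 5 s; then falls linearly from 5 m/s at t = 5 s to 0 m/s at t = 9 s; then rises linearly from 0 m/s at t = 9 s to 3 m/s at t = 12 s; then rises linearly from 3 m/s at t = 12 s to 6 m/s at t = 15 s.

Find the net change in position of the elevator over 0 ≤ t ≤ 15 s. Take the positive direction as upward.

Net displacement equals the area under the velocity-time graph (areas below the axis count negative).
0–5 s: ½(-5 + 5)(5) = 0 m
5–9 s: ½(5 + 0)(4) = 10 m
9–12 s: ½(0 + 3)(3) = 4.5 m
12–15 s: ½(3 + 6)(3) = 13.5 m
Net displacement = 28 m

28 m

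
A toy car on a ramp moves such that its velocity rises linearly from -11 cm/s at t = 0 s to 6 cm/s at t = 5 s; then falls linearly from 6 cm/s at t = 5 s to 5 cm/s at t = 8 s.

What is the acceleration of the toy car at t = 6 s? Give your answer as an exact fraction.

-1/3 cm/s²

Acceleration is the slope of the v-t graph on 5–8 s: (5 − 6)/(8 − 5) = -1/3 cm/s².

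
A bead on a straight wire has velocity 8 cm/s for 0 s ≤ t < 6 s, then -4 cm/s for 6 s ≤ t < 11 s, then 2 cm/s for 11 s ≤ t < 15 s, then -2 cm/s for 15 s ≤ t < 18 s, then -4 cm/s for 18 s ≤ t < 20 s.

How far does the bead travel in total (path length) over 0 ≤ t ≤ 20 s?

90 cm

Distance (not displacement) is the total path length: add the absolute areas under v-t.
0–6 s: |8| × 6 = 48 cm
6–11 s: |-4| × 5 = 20 cm
11–15 s: |2| × 4 = 8 cm
15–18 s: |-2| × 3 = 6 cm
18–20 s: |-4| × 2 = 8 cm
Total distance = 90 cm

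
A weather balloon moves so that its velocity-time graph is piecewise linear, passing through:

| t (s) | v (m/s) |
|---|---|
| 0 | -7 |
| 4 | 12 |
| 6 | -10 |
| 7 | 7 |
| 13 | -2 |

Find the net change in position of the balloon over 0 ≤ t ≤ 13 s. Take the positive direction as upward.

25.5 m

Displacement is the signed area under the v-t curve.
0–4 s: ½(-7 + 12)(4) = 10 m
4–6 s: ½(12 + -10)(2) = 2 m
6–7 s: ½(-10 + 7)(1) = -1.5 m
7–13 s: ½(7 + -2)(6) = 15 m
Net displacement = 25.5 m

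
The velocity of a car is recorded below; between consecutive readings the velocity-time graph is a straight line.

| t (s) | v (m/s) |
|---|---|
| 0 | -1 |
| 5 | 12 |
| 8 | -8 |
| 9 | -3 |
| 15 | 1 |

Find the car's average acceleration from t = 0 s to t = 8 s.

-0.875 m/s²

Average acceleration = Δv/Δt = (-8 − -1)/(8 − 0) = -0.875 m/s².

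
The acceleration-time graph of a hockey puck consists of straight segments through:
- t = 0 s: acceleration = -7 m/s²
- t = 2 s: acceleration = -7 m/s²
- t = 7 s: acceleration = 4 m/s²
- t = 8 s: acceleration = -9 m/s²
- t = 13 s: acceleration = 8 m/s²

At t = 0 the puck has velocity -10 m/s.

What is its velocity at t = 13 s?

-36.5 m/s

Δv equals the area under the a-t graph; then v = v₀ + Δv.
0–2 s: -7 × 2 = -14 m/s
2–7 s: ½(-7 + 4)(5) = -7.5 m/s
7–8 s: ½(4 + -9)(1) = -2.5 m/s
8–13 s: ½(-9 + 8)(5) = -2.5 m/s
Δv = -26.5 m/s, so v(13) = -10 + (-26.5) = -36.5 m/s.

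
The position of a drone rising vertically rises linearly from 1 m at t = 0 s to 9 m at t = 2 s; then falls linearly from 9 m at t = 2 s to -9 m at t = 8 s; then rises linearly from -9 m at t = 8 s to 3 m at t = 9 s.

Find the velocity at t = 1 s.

4 m/s

Velocity is the slope of the x-t graph on 0–2 s: (9 − 1)/(2 − 0) = 4 m/s.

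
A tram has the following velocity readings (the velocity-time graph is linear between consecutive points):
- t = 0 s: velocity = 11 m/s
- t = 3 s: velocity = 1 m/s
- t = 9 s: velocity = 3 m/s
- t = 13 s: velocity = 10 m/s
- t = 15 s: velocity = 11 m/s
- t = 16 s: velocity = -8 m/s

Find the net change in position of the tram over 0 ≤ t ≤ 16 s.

78.5 m

Displacement is the signed area under the v-t curve.
0–3 s: ½(11 + 1)(3) = 18 m
3–9 s: ½(1 + 3)(6) = 12 m
9–13 s: ½(3 + 10)(4) = 26 m
13–15 s: ½(10 + 11)(2) = 21 m
15–16 s: ½(11 + -8)(1) = 1.5 m
Net displacement = 78.5 m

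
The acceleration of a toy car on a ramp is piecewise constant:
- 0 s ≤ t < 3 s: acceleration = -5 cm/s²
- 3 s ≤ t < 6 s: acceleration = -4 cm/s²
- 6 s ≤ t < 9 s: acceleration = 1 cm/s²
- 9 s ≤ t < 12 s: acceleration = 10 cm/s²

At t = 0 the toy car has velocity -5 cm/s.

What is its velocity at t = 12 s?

Δv equals the area under the a-t graph; then v = v₀ + Δv.
0–3 s: -5 × 3 = -15 cm/s
3–6 s: -4 × 3 = -12 cm/s
6–9 s: 1 × 3 = 3 cm/s
9–12 s: 10 × 3 = 30 cm/s
Δv = 6 cm/s, so v(12) = -5 + (6) = 1 cm/s.

1 cm/s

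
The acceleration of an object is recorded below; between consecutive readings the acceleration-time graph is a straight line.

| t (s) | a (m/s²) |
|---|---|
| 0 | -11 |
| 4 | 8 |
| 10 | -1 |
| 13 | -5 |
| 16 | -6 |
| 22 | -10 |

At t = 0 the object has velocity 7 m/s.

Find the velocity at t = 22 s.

-51.5 m/s

Δv equals the area under the a-t graph; then v = v₀ + Δv.
0–4 s: ½(-11 + 8)(4) = -6 m/s
4–10 s: ½(8 + -1)(6) = 21 m/s
10–13 s: ½(-1 + -5)(3) = -9 m/s
13–16 s: ½(-5 + -6)(3) = -16.5 m/s
16–22 s: ½(-6 + -10)(6) = -48 m/s
Δv = -58.5 m/s, so v(22) = 7 + (-58.5) = -51.5 m/s.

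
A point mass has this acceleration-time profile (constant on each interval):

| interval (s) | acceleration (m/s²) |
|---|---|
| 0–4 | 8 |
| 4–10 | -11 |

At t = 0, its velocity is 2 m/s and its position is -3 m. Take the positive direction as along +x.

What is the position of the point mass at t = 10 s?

On each constant-a segment, Δv = aΔt and Δx = v₀Δt + ½aΔt²; chain segment to segment.
0–4 s: v starts 2 m/s; Δx = 2·4 + ½·8·4² = 72 m; v ends 34 m/s.
4–10 s: v starts 34 m/s; Δx = 34·6 + ½·-11·6² = 6 m; v ends -32 m/s.
x(10) = -3 + Σ Δx = 75 m.

75 m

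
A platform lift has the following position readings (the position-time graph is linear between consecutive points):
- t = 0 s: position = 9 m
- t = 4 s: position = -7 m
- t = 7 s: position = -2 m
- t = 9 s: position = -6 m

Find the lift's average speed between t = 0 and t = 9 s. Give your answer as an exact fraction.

25/9 m/s

Average speed = (total path length)/(elapsed time); on a piecewise-linear x-t graph the path length is Σ|Δx|.
0–4 s: |Δx| = |-7 − 9| = 16 m
4–7 s: |Δx| = |-2 − -7| = 5 m
7–9 s: |Δx| = |-6 − -2| = 4 m
Total path = 25 m; average speed = 25/9 = 25/9 m/s.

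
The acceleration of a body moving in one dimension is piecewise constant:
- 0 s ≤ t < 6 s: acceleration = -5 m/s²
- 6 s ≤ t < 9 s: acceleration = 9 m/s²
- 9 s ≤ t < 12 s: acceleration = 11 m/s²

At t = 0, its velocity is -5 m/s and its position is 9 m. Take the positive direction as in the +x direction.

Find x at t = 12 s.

On each constant-a segment, Δv = aΔt and Δx = v₀Δt + ½aΔt²; chain segment to segment.
0–6 s: v starts -5 m/s; Δx = -5·6 + ½·-5·6² = -120 m; v ends -35 m/s.
6–9 s: v starts -35 m/s; Δx = -35·3 + ½·9·3² = -64.5 m; v ends -8 m/s.
9–12 s: v starts -8 m/s; Δx = -8·3 + ½·11·3² = 25.5 m; v ends 25 m/s.
x(12) = 9 + Σ Δx = -150 m.

-150 m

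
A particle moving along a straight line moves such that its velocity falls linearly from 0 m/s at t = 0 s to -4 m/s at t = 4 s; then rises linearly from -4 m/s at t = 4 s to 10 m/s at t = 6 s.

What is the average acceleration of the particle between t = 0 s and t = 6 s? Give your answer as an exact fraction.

5/3 m/s²

Average acceleration = Δv/Δt = (10 − 0)/(6 − 0) = 5/3 m/s².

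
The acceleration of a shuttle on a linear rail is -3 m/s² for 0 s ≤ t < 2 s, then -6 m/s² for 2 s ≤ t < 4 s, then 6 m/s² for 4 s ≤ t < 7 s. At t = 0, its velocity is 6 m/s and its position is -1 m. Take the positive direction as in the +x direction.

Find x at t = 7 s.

-16 m

On each constant-a segment, Δv = aΔt and Δx = v₀Δt + ½aΔt²; chain segment to segment.
0–2 s: v starts 6 m/s; Δx = 6·2 + ½·-3·2² = 6 m; v ends 0 m/s.
2–4 s: v starts 0 m/s; Δx = 0·2 + ½·-6·2² = -12 m; v ends -12 m/s.
4–7 s: v starts -12 m/s; Δx = -12·3 + ½·6·3² = -9 m; v ends 6 m/s.
x(7) = -1 + Σ Δx = -16 m.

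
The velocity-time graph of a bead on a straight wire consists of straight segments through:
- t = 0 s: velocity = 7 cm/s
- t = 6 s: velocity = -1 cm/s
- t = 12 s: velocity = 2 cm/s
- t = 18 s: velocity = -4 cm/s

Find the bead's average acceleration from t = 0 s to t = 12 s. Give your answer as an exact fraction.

Average acceleration = Δv/Δt = (2 − 7)/(12 − 0) = -5/12 cm/s².

-5/12 cm/s²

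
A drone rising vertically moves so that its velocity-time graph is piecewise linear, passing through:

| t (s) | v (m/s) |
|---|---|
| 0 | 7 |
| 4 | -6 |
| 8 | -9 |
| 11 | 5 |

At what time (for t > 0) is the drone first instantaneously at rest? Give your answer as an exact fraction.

t = 28/13 s

v changes sign on 0–4 s (from 7 to -6); the graph is linear there, so v = 0 at t = 0 + (-7)·(4 − 0)/(-6 − 7) = 28/13 s.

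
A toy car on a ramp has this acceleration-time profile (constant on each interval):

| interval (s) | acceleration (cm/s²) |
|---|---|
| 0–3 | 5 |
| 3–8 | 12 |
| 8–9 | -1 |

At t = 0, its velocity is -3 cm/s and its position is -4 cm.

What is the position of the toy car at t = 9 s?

On each constant-a segment, Δv = aΔt and Δx = v₀Δt + ½aΔt²; chain segment to segment.
0–3 s: v starts -3 cm/s; Δx = -3·3 + ½·5·3² = 13.5 cm; v ends 12 cm/s.
3–8 s: v starts 12 cm/s; Δx = 12·5 + ½·12·5² = 210 cm; v ends 72 cm/s.
8–9 s: v starts 72 cm/s; Δx = 72·1 + ½·-1·1² = 71.5 cm; v ends 71 cm/s.
x(9) = -4 + Σ Δx = 291 cm.

291 cm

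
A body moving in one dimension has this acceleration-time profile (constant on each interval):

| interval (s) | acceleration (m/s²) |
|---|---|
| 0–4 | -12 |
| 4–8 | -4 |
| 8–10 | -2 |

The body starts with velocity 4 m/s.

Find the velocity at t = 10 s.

-64 m/s

Δv equals the area under the a-t graph; then v = v₀ + Δv.
0–4 s: -12 × 4 = -48 m/s
4–8 s: -4 × 4 = -16 m/s
8–10 s: -2 × 2 = -4 m/s
Δv = -68 m/s, so v(10) = 4 + (-68) = -64 m/s.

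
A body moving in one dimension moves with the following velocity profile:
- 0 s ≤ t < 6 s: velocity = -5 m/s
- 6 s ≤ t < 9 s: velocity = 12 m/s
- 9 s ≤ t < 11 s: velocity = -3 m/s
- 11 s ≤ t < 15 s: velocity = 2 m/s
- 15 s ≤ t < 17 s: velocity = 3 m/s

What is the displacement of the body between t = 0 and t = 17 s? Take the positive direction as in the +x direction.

Net displacement equals the area under the velocity-time graph (areas below the axis count negative).
0–6 s: -5 × 6 = -30 m
6–9 s: 12 × 3 = 36 m
9–11 s: -3 × 2 = -6 m
11–15 s: 2 × 4 = 8 m
15–17 s: 3 × 2 = 6 m
Net displacement = 14 m

14 m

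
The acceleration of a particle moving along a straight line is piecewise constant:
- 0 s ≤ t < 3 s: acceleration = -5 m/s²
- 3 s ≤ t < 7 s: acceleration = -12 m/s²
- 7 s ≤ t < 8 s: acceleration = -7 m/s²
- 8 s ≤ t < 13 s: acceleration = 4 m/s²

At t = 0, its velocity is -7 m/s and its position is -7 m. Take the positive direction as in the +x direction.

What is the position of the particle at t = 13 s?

On each constant-a segment, Δv = aΔt and Δx = v₀Δt + ½aΔt²; chain segment to segment.
0–3 s: v starts -7 m/s; Δx = -7·3 + ½·-5·3² = -43.5 m; v ends -22 m/s.
3–7 s: v starts -22 m/s; Δx = -22·4 + ½·-12·4² = -184 m; v ends -70 m/s.
7–8 s: v starts -70 m/s; Δx = -70·1 + ½·-7·1² = -73.5 m; v ends -77 m/s.
8–13 s: v starts -77 m/s; Δx = -77·5 + ½·4·5² = -335 m; v ends -57 m/s.
x(13) = -7 + Σ Δx = -643 m.

-643 m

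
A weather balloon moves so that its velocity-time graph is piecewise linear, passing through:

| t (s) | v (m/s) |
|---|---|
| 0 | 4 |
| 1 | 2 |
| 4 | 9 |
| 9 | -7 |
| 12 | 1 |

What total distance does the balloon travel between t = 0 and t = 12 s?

Total distance travelled is ∫|v| dt — sum the magnitudes of each area piece.
0–1 s: |½(4 + 2)(1)| = 3 m
1–4 s: |½(2 + 9)(3)| = 16.5 m
4–9 s: v = 0 at t = 6.8125 s; triangle areas 12.65625 + 7.65625 = 20.3125 m
9–12 s: v = 0 at t = 11.625 s; triangle areas 9.1875 + 0.1875 = 9.375 m
Total distance = 49.1875 m

49.1875 m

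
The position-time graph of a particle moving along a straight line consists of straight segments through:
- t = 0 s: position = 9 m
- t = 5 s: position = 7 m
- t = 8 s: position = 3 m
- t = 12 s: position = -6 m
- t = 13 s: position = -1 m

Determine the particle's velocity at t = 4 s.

-0.4 m/s

Velocity is the slope of the x-t graph on 0–5 s: (7 − 9)/(5 − 0) = -0.4 m/s.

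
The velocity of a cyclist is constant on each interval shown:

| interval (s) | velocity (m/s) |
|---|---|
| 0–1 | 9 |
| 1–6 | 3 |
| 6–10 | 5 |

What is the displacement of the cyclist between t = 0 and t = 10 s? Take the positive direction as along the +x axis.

44 m

Net displacement equals the area under the velocity-time graph (areas below the axis count negative).
0–1 s: 9 × 1 = 9 m
1–6 s: 3 × 5 = 15 m
6–10 s: 5 × 4 = 20 m
Net displacement = 44 m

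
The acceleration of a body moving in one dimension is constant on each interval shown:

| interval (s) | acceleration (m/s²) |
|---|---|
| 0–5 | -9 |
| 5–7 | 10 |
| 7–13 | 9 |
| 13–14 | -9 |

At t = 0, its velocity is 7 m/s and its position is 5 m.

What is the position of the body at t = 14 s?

On each constant-a segment, Δv = aΔt and Δx = v₀Δt + ½aΔt²; chain segment to segment.
0–5 s: v starts 7 m/s; Δx = 7·5 + ½·-9·5² = -77.5 m; v ends -38 m/s.
5–7 s: v starts -38 m/s; Δx = -38·2 + ½·10·2² = -56 m; v ends -18 m/s.
7–13 s: v starts -18 m/s; Δx = -18·6 + ½·9·6² = 54 m; v ends 36 m/s.
13–14 s: v starts 36 m/s; Δx = 36·1 + ½·-9·1² = 31.5 m; v ends 27 m/s.
x(14) = 5 + Σ Δx = -43 m.

-43 m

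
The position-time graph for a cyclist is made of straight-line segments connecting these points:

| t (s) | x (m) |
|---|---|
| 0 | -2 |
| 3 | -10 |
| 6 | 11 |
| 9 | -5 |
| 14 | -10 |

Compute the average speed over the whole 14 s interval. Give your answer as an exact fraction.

25/7 m/s

Average speed = (total path length)/(elapsed time); on a piecewise-linear x-t graph the path length is Σ|Δx|.
0–3 s: |Δx| = |-10 − -2| = 8 m
3–6 s: |Δx| = |11 − -10| = 21 m
6–9 s: |Δx| = |-5 − 11| = 16 m
9–14 s: |Δx| = |-10 − -5| = 5 m
Total path = 50 m; average speed = 50/14 = 25/7 m/s.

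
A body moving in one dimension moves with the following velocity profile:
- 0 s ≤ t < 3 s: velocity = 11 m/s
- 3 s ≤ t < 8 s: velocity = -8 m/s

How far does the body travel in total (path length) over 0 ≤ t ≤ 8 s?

73 m

Distance (not displacement) is the total path length: add the absolute areas under v-t.
0–3 s: |11| × 3 = 33 m
3–8 s: |-8| × 5 = 40 m
Total distance = 73 m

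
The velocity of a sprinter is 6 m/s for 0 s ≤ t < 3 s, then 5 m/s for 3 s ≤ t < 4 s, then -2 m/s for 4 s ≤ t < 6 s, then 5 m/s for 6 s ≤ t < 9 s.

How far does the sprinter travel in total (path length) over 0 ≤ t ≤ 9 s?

Total distance travelled is ∫|v| dt — sum the magnitudes of each area piece.
0–3 s: |6| × 3 = 18 m
3–4 s: |5| × 1 = 5 m
4–6 s: |-2| × 2 = 4 m
6–9 s: |5| × 3 = 15 m
Total distance = 42 m

42 m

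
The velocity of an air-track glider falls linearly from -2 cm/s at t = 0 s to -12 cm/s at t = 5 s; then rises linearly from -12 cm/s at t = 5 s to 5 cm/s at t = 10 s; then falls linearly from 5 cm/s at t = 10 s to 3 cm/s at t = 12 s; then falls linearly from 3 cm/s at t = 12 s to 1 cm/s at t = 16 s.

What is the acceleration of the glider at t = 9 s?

3.4 cm/s²

Acceleration is the slope of the v-t graph on 5–10 s: (5 − -12)/(10 − 5) = 3.4 cm/s².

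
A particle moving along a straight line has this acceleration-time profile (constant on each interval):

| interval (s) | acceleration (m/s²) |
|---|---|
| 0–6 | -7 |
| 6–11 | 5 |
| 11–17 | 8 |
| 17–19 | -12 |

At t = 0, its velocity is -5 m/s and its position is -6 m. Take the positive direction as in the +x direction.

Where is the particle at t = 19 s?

-294.5 m

On each constant-a segment, Δv = aΔt and Δx = v₀Δt + ½aΔt²; chain segment to segment.
0–6 s: v starts -5 m/s; Δx = -5·6 + ½·-7·6² = -156 m; v ends -47 m/s.
6–11 s: v starts -47 m/s; Δx = -47·5 + ½·5·5² = -172.5 m; v ends -22 m/s.
11–17 s: v starts -22 m/s; Δx = -22·6 + ½·8·6² = 12 m; v ends 26 m/s.
17–19 s: v starts 26 m/s; Δx = 26·2 + ½·-12·2² = 28 m; v ends 2 m/s.
x(19) = -6 + Σ Δx = -294.5 m.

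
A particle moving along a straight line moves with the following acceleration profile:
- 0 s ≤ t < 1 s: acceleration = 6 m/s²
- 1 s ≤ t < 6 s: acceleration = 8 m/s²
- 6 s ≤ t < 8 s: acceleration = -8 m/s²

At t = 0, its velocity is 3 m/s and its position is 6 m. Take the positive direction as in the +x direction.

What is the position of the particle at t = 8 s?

On each constant-a segment, Δv = aΔt and Δx = v₀Δt + ½aΔt²; chain segment to segment.
0–1 s: v starts 3 m/s; Δx = 3·1 + ½·6·1² = 6 m; v ends 9 m/s.
1–6 s: v starts 9 m/s; Δx = 9·5 + ½·8·5² = 145 m; v ends 49 m/s.
6–8 s: v starts 49 m/s; Δx = 49·2 + ½·-8·2² = 82 m; v ends 33 m/s.
x(8) = 6 + Σ Δx = 239 m.

239 m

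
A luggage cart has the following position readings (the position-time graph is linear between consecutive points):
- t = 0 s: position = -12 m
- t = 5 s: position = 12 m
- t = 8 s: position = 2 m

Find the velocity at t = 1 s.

Velocity is the slope of the x-t graph on 0–5 s: (12 − -12)/(5 − 0) = 4.8 m/s.

4.8 m/s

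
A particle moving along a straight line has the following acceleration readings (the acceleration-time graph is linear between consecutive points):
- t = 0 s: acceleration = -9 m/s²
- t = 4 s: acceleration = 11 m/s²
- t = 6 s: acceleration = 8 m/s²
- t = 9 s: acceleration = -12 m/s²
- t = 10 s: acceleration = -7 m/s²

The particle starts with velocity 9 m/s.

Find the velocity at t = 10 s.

16.5 m/s

Δv equals the area under the a-t graph; then v = v₀ + Δv.
0–4 s: ½(-9 + 11)(4) = 4 m/s
4–6 s: ½(11 + 8)(2) = 19 m/s
6–9 s: ½(8 + -12)(3) = -6 m/s
9–10 s: ½(-12 + -7)(1) = -9.5 m/s
Δv = 7.5 m/s, so v(10) = 9 + (7.5) = 16.5 m/s.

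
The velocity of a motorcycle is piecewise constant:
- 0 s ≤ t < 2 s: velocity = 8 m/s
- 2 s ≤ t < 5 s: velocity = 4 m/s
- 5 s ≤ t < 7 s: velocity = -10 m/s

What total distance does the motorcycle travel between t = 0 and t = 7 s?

48 m

Total distance travelled is ∫|v| dt — sum the magnitudes of each area piece.
0–2 s: |8| × 2 = 16 m
2–5 s: |4| × 3 = 12 m
5–7 s: |-10| × 2 = 20 m
Total distance = 48 m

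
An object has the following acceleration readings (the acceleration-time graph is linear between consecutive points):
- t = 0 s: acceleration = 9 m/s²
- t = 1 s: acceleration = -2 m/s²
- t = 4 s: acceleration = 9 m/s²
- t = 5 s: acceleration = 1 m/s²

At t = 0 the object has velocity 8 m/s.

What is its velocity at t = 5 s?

27 m/s

Δv equals the area under the a-t graph; then v = v₀ + Δv.
0–1 s: ½(9 + -2)(1) = 3.5 m/s
1–4 s: ½(-2 + 9)(3) = 10.5 m/s
4–5 s: ½(9 + 1)(1) = 5 m/s
Δv = 19 m/s, so v(5) = 8 + (19) = 27 m/s.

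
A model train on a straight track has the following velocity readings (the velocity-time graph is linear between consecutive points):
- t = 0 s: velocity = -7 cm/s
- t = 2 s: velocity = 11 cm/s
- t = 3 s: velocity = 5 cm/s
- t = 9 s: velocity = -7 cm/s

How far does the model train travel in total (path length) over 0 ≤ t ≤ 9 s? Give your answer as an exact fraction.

Distance (not displacement) is the total path length: add the absolute areas under v-t.
0–2 s: v = 0 at t = 7/9 s; triangle areas 49/18 + 121/18 = 85/9 cm
2–3 s: |½(11 + 5)(1)| = 8 cm
3–9 s: v = 0 at t = 5.5 s; triangle areas 6.25 + 12.25 = 18.5 cm
Total distance = 647/18 cm

647/18 cm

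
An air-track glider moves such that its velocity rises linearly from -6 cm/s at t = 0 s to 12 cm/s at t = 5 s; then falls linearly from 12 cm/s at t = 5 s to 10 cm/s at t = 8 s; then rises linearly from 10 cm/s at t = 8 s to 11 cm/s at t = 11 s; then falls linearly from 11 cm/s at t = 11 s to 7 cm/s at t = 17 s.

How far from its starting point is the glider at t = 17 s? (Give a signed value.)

Net displacement equals the area under the velocity-time graph (areas below the axis count negative).
0–5 s: ½(-6 + 12)(5) = 15 cm
5–8 s: ½(12 + 10)(3) = 33 cm
8–11 s: ½(10 + 11)(3) = 31.5 cm
11–17 s: ½(11 + 7)(6) = 54 cm
Net displacement = 133.5 cm

133.5 cm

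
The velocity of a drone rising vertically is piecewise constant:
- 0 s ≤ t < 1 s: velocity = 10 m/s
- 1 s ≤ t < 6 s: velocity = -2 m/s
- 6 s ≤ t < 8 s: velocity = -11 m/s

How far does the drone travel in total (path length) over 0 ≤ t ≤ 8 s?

42 m

Total distance travelled is ∫|v| dt — sum the magnitudes of each area piece.
0–1 s: |10| × 1 = 10 m
1–6 s: |-2| × 5 = 10 m
6–8 s: |-11| × 2 = 22 m
Total distance = 42 m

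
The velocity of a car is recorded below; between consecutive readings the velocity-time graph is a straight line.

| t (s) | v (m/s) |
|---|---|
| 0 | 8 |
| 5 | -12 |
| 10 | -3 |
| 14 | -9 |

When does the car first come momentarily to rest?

t = 2 s

v changes sign on 0–5 s (from 8 to -12); the graph is linear there, so v = 0 at t = 0 + (-8)·(5 − 0)/(-12 − 8) = 2 s.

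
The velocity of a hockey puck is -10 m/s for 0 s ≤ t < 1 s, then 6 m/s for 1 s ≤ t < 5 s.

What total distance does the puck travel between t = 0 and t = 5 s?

Total distance travelled is ∫|v| dt — sum the magnitudes of each area piece.
0–1 s: |-10| × 1 = 10 m
1–5 s: |6| × 4 = 24 m
Total distance = 34 m

34 m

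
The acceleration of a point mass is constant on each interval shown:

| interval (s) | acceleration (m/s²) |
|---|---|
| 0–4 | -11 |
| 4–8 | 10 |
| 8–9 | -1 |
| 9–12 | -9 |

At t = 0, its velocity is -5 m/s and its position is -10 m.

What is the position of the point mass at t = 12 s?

-314 m

On each constant-a segment, Δv = aΔt and Δx = v₀Δt + ½aΔt²; chain segment to segment.
0–4 s: v starts -5 m/s; Δx = -5·4 + ½·-11·4² = -108 m; v ends -49 m/s.
4–8 s: v starts -49 m/s; Δx = -49·4 + ½·10·4² = -116 m; v ends -9 m/s.
8–9 s: v starts -9 m/s; Δx = -9·1 + ½·-1·1² = -9.5 m; v ends -10 m/s.
9–12 s: v starts -10 m/s; Δx = -10·3 + ½·-9·3² = -70.5 m; v ends -37 m/s.
x(12) = -10 + Σ Δx = -314 m.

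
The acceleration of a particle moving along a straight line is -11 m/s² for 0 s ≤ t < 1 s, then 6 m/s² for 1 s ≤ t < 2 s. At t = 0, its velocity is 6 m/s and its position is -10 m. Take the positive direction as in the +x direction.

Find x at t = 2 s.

-11.5 m

On each constant-a segment, Δv = aΔt and Δx = v₀Δt + ½aΔt²; chain segment to segment.
0–1 s: v starts 6 m/s; Δx = 6·1 + ½·-11·1² = 0.5 m; v ends -5 m/s.
1–2 s: v starts -5 m/s; Δx = -5·1 + ½·6·1² = -2 m; v ends 1 m/s.
x(2) = -10 + Σ Δx = -11.5 m.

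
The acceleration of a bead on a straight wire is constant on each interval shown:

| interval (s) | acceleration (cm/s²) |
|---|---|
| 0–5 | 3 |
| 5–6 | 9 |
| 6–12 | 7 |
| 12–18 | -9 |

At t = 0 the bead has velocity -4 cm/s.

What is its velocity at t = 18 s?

Δv equals the area under the a-t graph; then v = v₀ + Δv.
0–5 s: 3 × 5 = 15 cm/s
5–6 s: 9 × 1 = 9 cm/s
6–12 s: 7 × 6 = 42 cm/s
12–18 s: -9 × 6 = -54 cm/s
Δv = 12 cm/s, so v(18) = -4 + (12) = 8 cm/s.

8 cm/s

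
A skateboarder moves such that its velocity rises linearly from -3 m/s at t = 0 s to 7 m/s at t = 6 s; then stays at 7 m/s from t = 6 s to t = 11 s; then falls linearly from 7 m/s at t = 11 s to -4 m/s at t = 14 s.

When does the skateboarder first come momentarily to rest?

v changes sign on 0–6 s (from -3 to 7); the graph is linear there, so v = 0 at t = 0 + (3)·(6 − 0)/(7 − -3) = 1.8 s.

t = 1.8 s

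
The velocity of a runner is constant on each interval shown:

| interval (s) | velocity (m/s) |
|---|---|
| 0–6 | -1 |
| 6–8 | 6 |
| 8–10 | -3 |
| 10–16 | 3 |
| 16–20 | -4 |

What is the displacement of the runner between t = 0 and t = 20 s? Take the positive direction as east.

Displacement is the signed area under the v-t curve.
0–6 s: -1 × 6 = -6 m
6–8 s: 6 × 2 = 12 m
8–10 s: -3 × 2 = -6 m
10–16 s: 3 × 6 = 18 m
16–20 s: -4 × 4 = -16 m
Net displacement = 2 m

2 m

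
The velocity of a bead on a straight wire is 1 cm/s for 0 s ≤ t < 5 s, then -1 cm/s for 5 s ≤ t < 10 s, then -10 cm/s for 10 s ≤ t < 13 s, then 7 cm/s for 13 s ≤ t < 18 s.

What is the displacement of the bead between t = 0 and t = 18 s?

Net displacement equals the area under the velocity-time graph (areas below the axis count negative).
0–5 s: 1 × 5 = 5 cm
5–10 s: -1 × 5 = -5 cm
10–13 s: -10 × 3 = -30 cm
13–18 s: 7 × 5 = 35 cm
Net displacement = 5 cm

5 cm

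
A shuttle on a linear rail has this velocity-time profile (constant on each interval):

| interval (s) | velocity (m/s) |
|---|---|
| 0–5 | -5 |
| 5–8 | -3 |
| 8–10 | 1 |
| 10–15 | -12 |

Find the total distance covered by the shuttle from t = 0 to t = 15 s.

Total distance travelled is ∫|v| dt — sum the magnitudes of each area piece.
0–5 s: |-5| × 5 = 25 m
5–8 s: |-3| × 3 = 9 m
8–10 s: |1| × 2 = 2 m
10–15 s: |-12| × 5 = 60 m
Total distance = 96 m

96 m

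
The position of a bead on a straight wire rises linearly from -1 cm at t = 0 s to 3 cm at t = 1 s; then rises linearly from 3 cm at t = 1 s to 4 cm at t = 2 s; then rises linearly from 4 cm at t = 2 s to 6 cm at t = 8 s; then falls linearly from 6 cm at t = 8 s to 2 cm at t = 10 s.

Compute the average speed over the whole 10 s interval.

1.1 cm/s

Average speed = (total path length)/(elapsed time); on a piecewise-linear x-t graph the path length is Σ|Δx|.
0–1 s: |Δx| = |3 − -1| = 4 cm
1–2 s: |Δx| = |4 − 3| = 1 cm
2–8 s: |Δx| = |6 − 4| = 2 cm
8–10 s: |Δx| = |2 − 6| = 4 cm
Total path = 11 cm; average speed = 11/10 = 1.1 cm/s.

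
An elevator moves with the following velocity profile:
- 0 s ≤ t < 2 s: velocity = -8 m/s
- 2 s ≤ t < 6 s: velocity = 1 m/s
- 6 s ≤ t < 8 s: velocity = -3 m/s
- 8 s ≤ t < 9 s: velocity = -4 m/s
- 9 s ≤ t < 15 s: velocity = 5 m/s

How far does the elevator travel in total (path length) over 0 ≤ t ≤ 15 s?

60 m

Distance (not displacement) is the total path length: add the absolute areas under v-t.
0–2 s: |-8| × 2 = 16 m
2–6 s: |1| × 4 = 4 m
6–8 s: |-3| × 2 = 6 m
8–9 s: |-4| × 1 = 4 m
9–15 s: |5| × 6 = 30 m
Total distance = 60 m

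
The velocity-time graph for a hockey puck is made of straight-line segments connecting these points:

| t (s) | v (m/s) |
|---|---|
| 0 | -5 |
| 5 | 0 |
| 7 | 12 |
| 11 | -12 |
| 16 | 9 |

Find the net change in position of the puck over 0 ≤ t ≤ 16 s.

Net displacement equals the area under the velocity-time graph (areas below the axis count negative).
0–5 s: ½(-5 + 0)(5) = -12.5 m
5–7 s: ½(0 + 12)(2) = 12 m
7–11 s: ½(12 + -12)(4) = 0 m
11–16 s: ½(-12 + 9)(5) = -7.5 m
Net displacement = -8 m

-8 m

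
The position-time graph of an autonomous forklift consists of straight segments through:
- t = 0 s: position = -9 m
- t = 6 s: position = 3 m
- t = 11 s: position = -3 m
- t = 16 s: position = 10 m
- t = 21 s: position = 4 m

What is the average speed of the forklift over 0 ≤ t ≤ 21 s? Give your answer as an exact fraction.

37/21 m/s

Average speed = (total path length)/(elapsed time); on a piecewise-linear x-t graph the path length is Σ|Δx|.
0–6 s: |Δx| = |3 − -9| = 12 m
6–11 s: |Δx| = |-3 − 3| = 6 m
11–16 s: |Δx| = |10 − -3| = 13 m
16–21 s: |Δx| = |4 − 10| = 6 m
Total path = 37 m; average speed = 37/21 = 37/21 m/s.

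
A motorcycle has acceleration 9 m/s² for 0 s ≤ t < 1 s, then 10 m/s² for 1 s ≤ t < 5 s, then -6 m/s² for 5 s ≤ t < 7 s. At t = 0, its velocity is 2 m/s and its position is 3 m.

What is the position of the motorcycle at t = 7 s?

223.5 m

On each constant-a segment, Δv = aΔt and Δx = v₀Δt + ½aΔt²; chain segment to segment.
0–1 s: v starts 2 m/s; Δx = 2·1 + ½·9·1² = 6.5 m; v ends 11 m/s.
1–5 s: v starts 11 m/s; Δx = 11·4 + ½·10·4² = 124 m; v ends 51 m/s.
5–7 s: v starts 51 m/s; Δx = 51·2 + ½·-6·2² = 90 m; v ends 39 m/s.
x(7) = 3 + Σ Δx = 223.5 m.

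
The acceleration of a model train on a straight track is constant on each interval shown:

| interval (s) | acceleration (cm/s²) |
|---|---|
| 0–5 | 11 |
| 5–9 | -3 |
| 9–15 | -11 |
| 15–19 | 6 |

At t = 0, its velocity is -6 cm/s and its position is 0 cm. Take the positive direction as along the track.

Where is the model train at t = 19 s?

On each constant-a segment, Δv = aΔt and Δx = v₀Δt + ½aΔt²; chain segment to segment.
0–5 s: v starts -6 cm/s; Δx = -6·5 + ½·11·5² = 107.5 cm; v ends 49 cm/s.
5–9 s: v starts 49 cm/s; Δx = 49·4 + ½·-3·4² = 172 cm; v ends 37 cm/s.
9–15 s: v starts 37 cm/s; Δx = 37·6 + ½·-11·6² = 24 cm; v ends -29 cm/s.
15–19 s: v starts -29 cm/s; Δx = -29·4 + ½·6·4² = -68 cm; v ends -5 cm/s.
x(19) = 0 + Σ Δx = 235.5 cm.

235.5 cm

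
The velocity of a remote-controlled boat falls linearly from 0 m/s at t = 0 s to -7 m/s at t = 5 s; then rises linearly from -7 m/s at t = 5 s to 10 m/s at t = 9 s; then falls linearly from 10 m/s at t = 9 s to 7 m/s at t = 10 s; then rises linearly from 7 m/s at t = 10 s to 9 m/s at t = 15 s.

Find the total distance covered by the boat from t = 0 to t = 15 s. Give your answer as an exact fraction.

1420/17 m

Distance (not displacement) is the total path length: add the absolute areas under v-t.
0–5 s: |½(0 + -7)(5)| = 17.5 m
5–9 s: v = 0 at t = 113/17 s; triangle areas 98/17 + 200/17 = 298/17 m
9–10 s: |½(10 + 7)(1)| = 8.5 m
10–15 s: |½(7 + 9)(5)| = 40 m
Total distance = 1420/17 m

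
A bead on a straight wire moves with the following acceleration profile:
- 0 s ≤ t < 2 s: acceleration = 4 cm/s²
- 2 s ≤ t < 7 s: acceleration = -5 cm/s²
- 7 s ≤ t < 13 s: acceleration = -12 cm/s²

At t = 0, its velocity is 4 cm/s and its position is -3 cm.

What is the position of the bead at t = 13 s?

-283.5 cm

On each constant-a segment, Δv = aΔt and Δx = v₀Δt + ½aΔt²; chain segment to segment.
0–2 s: v starts 4 cm/s; Δx = 4·2 + ½·4·2² = 16 cm; v ends 12 cm/s.
2–7 s: v starts 12 cm/s; Δx = 12·5 + ½·-5·5² = -2.5 cm; v ends -13 cm/s.
7–13 s: v starts -13 cm/s; Δx = -13·6 + ½·-12·6² = -294 cm; v ends -85 cm/s.
x(13) = -3 + Σ Δx = -283.5 cm.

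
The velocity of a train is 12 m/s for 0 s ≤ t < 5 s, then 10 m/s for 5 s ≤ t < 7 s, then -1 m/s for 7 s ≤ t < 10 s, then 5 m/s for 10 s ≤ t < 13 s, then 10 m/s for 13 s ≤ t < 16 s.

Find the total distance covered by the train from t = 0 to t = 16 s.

128 m

Distance (not displacement) is the total path length: add the absolute areas under v-t.
0–5 s: |12| × 5 = 60 m
5–7 s: |10| × 2 = 20 m
7–10 s: |-1| × 3 = 3 m
10–13 s: |5| × 3 = 15 m
13–16 s: |10| × 3 = 30 m
Total distance = 128 m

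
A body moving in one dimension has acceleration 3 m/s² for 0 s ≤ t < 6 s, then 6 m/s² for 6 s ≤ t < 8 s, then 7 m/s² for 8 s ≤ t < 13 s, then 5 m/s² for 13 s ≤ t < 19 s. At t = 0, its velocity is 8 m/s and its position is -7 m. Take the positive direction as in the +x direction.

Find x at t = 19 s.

On each constant-a segment, Δv = aΔt and Δx = v₀Δt + ½aΔt²; chain segment to segment.
0–6 s: v starts 8 m/s; Δx = 8·6 + ½·3·6² = 102 m; v ends 26 m/s.
6–8 s: v starts 26 m/s; Δx = 26·2 + ½·6·2² = 64 m; v ends 38 m/s.
8–13 s: v starts 38 m/s; Δx = 38·5 + ½·7·5² = 277.5 m; v ends 73 m/s.
13–19 s: v starts 73 m/s; Δx = 73·6 + ½·5·6² = 528 m; v ends 103 m/s.
x(19) = -7 + Σ Δx = 964.5 m.

964.5 m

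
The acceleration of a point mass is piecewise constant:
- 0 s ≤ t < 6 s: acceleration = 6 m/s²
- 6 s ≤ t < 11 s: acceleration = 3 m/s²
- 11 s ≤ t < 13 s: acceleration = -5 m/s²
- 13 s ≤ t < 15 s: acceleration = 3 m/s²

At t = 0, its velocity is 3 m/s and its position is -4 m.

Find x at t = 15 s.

546.5 m

On each constant-a segment, Δv = aΔt and Δx = v₀Δt + ½aΔt²; chain segment to segment.
0–6 s: v starts 3 m/s; Δx = 3·6 + ½·6·6² = 126 m; v ends 39 m/s.
6–11 s: v starts 39 m/s; Δx = 39·5 + ½·3·5² = 232.5 m; v ends 54 m/s.
11–13 s: v starts 54 m/s; Δx = 54·2 + ½·-5·2² = 98 m; v ends 44 m/s.
13–15 s: v starts 44 m/s; Δx = 44·2 + ½·3·2² = 94 m; v ends 50 m/s.
x(15) = -4 + Σ Δx = 546.5 m.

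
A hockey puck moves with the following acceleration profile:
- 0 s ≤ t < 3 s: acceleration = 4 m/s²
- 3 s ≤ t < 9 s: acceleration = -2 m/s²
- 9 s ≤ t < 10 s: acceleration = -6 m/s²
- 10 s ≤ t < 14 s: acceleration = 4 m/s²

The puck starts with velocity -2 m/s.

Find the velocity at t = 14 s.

8 m/s

Δv equals the area under the a-t graph; then v = v₀ + Δv.
0–3 s: 4 × 3 = 12 m/s
3–9 s: -2 × 6 = -12 m/s
9–10 s: -6 × 1 = -6 m/s
10–14 s: 4 × 4 = 16 m/s
Δv = 10 m/s, so v(14) = -2 + (10) = 8 m/s.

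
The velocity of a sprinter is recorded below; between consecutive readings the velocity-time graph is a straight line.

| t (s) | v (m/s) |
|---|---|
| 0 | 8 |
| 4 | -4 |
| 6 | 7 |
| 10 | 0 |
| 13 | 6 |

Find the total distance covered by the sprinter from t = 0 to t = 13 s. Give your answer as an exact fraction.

1394/33 m

Total distance travelled is ∫|v| dt — sum the magnitudes of each area piece.
0–4 s: v = 0 at t = 8/3 s; triangle areas 32/3 + 8/3 = 40/3 m
4–6 s: v = 0 at t = 52/11 s; triangle areas 16/11 + 49/11 = 65/11 m
6–10 s: |½(7 + 0)(4)| = 14 m
10–13 s: |½(0 + 6)(3)| = 9 m
Total distance = 1394/33 m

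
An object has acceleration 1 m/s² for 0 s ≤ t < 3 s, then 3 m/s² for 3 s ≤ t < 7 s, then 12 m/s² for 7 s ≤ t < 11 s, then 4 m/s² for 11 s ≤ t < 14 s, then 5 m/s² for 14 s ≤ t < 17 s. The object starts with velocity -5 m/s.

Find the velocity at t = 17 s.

85 m/s

Δv equals the area under the a-t graph; then v = v₀ + Δv.
0–3 s: 1 × 3 = 3 m/s
3–7 s: 3 × 4 = 12 m/s
7–11 s: 12 × 4 = 48 m/s
11–14 s: 4 × 3 = 12 m/s
14–17 s: 5 × 3 = 15 m/s
Δv = 90 m/s, so v(17) = -5 + (90) = 85 m/s.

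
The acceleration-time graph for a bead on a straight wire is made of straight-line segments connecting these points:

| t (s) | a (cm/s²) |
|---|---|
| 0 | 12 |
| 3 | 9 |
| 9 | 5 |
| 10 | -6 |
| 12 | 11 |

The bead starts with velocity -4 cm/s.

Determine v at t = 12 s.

Δv equals the area under the a-t graph; then v = v₀ + Δv.
0–3 s: ½(12 + 9)(3) = 31.5 cm/s
3–9 s: ½(9 + 5)(6) = 42 cm/s
9–10 s: ½(5 + -6)(1) = -0.5 cm/s
10–12 s: ½(-6 + 11)(2) = 5 cm/s
Δv = 78 cm/s, so v(12) = -4 + (78) = 74 cm/s.

74 cm/s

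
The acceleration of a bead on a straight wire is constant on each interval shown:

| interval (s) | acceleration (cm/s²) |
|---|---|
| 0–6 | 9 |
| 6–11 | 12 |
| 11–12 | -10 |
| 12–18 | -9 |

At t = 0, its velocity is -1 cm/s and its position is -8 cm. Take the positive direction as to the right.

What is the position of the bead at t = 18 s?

On each constant-a segment, Δv = aΔt and Δx = v₀Δt + ½aΔt²; chain segment to segment.
0–6 s: v starts -1 cm/s; Δx = -1·6 + ½·9·6² = 156 cm; v ends 53 cm/s.
6–11 s: v starts 53 cm/s; Δx = 53·5 + ½·12·5² = 415 cm; v ends 113 cm/s.
11–12 s: v starts 113 cm/s; Δx = 113·1 + ½·-10·1² = 108 cm; v ends 103 cm/s.
12–18 s: v starts 103 cm/s; Δx = 103·6 + ½·-9·6² = 456 cm; v ends 49 cm/s.
x(18) = -8 + Σ Δx = 1127 cm.

1127 cm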